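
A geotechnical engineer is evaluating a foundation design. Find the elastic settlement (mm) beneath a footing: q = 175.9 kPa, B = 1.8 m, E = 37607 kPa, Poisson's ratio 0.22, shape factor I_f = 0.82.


Using Se = q * B * (1 - nu^2) * I_f / E
1 - nu^2 = 1 - 0.22^2 = 0.9516
Se = 175.9 * 1.8 * 0.9516 * 0.82 / 37607
Se = 0.006570 m
Convert to mm: Se = 0.006570 * 1000 = 6.57 mm


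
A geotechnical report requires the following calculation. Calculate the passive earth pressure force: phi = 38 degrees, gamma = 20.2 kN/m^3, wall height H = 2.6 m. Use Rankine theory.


Result: 287.01 kN/m

Derivation:
Compute passive earth pressure coefficient:
Kp = tan^2(45 + phi/2) = tan^2(64.0) = 4.203746
Compute passive force:
Pp = 0.5 * Kp * gamma * H^2
Pp = 0.5 * 4.203746 * 20.2 * 2.6^2
Pp = 287.01 kN/m


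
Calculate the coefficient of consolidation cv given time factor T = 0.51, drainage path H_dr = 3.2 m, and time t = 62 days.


Result: 0.08423 m^2/day

Derivation:
Using cv = T * H_dr^2 / t
H_dr^2 = 3.2^2 = 10.24
cv = 0.51 * 10.24 / 62
cv = 0.08423 m^2/day


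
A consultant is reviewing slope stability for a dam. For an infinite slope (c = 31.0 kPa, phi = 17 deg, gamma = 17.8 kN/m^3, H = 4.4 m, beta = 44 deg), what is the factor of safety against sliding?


Result: 1.109

Derivation:
Using Fs = c / (gamma*H*sin(beta)*cos(beta)) + tan(phi)/tan(beta)
Cohesion contribution = 31.0 / (17.8*4.4*sin(44)*cos(44))
Cohesion contribution = 0.792107
Friction contribution = tan(17)/tan(44) = 0.316593
Fs = 0.792107 + 0.316593
Fs = 1.109


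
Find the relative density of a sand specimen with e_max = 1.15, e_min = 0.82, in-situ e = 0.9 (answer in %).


Result: 75.76 %

Derivation:
Using Dr = (e_max - e) / (e_max - e_min) * 100
e_max - e = 1.15 - 0.9 = 0.25
e_max - e_min = 1.15 - 0.82 = 0.33
Dr = 0.25 / 0.33 * 100
Dr = 75.76 %


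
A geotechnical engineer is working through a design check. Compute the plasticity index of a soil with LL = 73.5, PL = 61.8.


Using PI = LL - PL
PI = 73.5 - 61.8
PI = 11.7


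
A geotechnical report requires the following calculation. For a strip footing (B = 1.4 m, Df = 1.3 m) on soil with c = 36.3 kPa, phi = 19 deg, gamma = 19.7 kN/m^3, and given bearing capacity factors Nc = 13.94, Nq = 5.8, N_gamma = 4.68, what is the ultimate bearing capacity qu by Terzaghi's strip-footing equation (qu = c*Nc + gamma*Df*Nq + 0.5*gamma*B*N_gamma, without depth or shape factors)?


Compute qu = c*Nc + gamma*Df*Nq + 0.5*gamma*B*N_gamma
Term 1: 36.3 * 13.94 = 506.022
Term 2: 19.7 * 1.3 * 5.8 = 148.538
Term 3: 0.5 * 19.7 * 1.4 * 4.68 = 64.5372
qu = 506.022 + 148.538 + 64.5372
qu = 719.1 kPa


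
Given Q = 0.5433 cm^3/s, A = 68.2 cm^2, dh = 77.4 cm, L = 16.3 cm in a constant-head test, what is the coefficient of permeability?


Compute hydraulic gradient:
i = dh / L = 77.4 / 16.3 = 4.74847
Then apply Darcy's law:
k = Q / (A * i)
k = 0.5433 / (68.2 * 4.74847)
k = 0.5433 / 323.845
k = 0.001678 cm/s


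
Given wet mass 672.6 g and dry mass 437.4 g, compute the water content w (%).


Result: 53.77 %

Derivation:
Using w = (m_wet - m_dry) / m_dry * 100
m_wet - m_dry = 672.6 - 437.4 = 235.2 g
w = 235.2 / 437.4 * 100
w = 53.77 %


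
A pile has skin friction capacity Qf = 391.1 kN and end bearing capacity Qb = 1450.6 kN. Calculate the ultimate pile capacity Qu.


Result: 1841.7 kN

Derivation:
Using Qu = Qf + Qb
Qu = 391.1 + 1450.6
Qu = 1841.7 kN


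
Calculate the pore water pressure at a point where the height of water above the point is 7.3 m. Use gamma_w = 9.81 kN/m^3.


Using u = gamma_w * h_w
u = 9.81 * 7.3
u = 71.61 kPa


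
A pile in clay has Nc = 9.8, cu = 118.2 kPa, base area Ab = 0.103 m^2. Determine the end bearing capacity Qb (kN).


Using Qb = Nc * cu * Ab
Qb = 9.8 * 118.2 * 0.103
Qb = 119.31 kN


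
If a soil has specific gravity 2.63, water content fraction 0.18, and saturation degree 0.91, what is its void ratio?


Using the relation e = Gs * w / S
e = 2.63 * 0.18 / 0.91
e = 0.5202


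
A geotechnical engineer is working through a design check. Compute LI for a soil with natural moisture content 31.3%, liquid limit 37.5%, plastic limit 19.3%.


First compute the plasticity index:
PI = LL - PL = 37.5 - 19.3 = 18.2
Then compute the liquidity index:
LI = (w - PL) / PI
LI = (31.3 - 19.3) / 18.2
LI = 0.659


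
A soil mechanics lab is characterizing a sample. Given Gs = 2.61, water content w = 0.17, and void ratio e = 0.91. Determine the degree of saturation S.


Using S = Gs * w / e
S = 2.61 * 0.17 / 0.91
S = 0.4876


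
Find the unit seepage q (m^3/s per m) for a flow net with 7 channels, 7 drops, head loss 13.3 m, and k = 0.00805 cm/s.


Result: 0.001071 m^3/s per m

Derivation:
Convert k to m/s for unit consistency with H:
k = 0.00805 cm/s = 0.00805 / 100 m/s = 8.05e-05 m/s
Using q = k * H * Nf / Nd
Nf / Nd = 7 / 7 = 1.0
q = 8.05e-05 * 13.3 * 1.0
q = 0.001071 m^3/s per m


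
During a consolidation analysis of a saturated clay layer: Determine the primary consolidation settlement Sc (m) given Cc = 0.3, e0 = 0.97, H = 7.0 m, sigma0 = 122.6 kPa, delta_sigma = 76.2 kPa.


Result: 0.2238 m

Derivation:
Using Sc = Cc * H / (1 + e0) * log10((sigma0 + delta_sigma) / sigma0)
Stress ratio = (122.6 + 76.2) / 122.6 = 1.62153
log10(1.62153) = 0.209926
Cc * H / (1 + e0) = 0.3 * 7.0 / (1 + 0.97) = 1.06599
Sc = 1.06599 * 0.209926
Sc = 0.2238 m


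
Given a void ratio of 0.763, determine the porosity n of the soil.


Using the relation n = e / (1 + e)
n = 0.763 / (1 + 0.763)
n = 0.763 / 1.763
n = 0.4328


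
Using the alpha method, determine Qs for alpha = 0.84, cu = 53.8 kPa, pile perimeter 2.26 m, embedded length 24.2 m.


Using Qs = alpha * cu * perimeter * L
Qs = 0.84 * 53.8 * 2.26 * 24.2
Qs = 2471.64 kN


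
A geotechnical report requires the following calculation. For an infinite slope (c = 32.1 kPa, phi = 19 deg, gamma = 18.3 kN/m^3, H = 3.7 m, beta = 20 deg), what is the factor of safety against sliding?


Using Fs = c / (gamma*H*sin(beta)*cos(beta)) + tan(phi)/tan(beta)
Cohesion contribution = 32.1 / (18.3*3.7*sin(20)*cos(20))
Cohesion contribution = 1.47508
Friction contribution = tan(19)/tan(20) = 0.946032
Fs = 1.47508 + 0.946032
Fs = 2.421


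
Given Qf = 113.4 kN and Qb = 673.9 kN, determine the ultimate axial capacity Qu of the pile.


Using Qu = Qf + Qb
Qu = 113.4 + 673.9
Qu = 787.3 kN


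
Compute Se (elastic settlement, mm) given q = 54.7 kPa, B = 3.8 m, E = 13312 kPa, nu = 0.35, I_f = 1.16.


Result: 15.894 mm

Derivation:
Using Se = q * B * (1 - nu^2) * I_f / E
1 - nu^2 = 1 - 0.35^2 = 0.8775
Se = 54.7 * 3.8 * 0.8775 * 1.16 / 13312
Se = 0.015894 m
Convert to mm: Se = 0.015894 * 1000 = 15.894 mm


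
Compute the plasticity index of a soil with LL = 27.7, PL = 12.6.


Result: 15.1

Derivation:
Using PI = LL - PL
PI = 27.7 - 12.6
PI = 15.1


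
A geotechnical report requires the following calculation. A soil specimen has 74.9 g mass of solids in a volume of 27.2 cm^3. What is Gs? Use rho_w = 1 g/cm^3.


Using Gs = m_s / (V_s * rho_w)
Since rho_w = 1 g/cm^3:
Gs = 74.9 / 27.2
Gs = 2.754


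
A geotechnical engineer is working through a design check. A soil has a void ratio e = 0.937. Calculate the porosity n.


Using the relation n = e / (1 + e)
n = 0.937 / (1 + 0.937)
n = 0.937 / 1.937
n = 0.4837


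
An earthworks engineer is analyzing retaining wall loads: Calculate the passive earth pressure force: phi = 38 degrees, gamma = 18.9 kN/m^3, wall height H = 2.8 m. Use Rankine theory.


Result: 311.45 kN/m

Derivation:
Compute passive earth pressure coefficient:
Kp = tan^2(45 + phi/2) = tan^2(64.0) = 4.203746
Compute passive force:
Pp = 0.5 * Kp * gamma * H^2
Pp = 0.5 * 4.203746 * 18.9 * 2.8^2
Pp = 311.45 kN/m


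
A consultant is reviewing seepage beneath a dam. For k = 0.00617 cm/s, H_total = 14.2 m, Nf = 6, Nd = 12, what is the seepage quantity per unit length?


Result: 0.0004381 m^3/s per m

Derivation:
Convert k to m/s for unit consistency with H:
k = 0.00617 cm/s = 0.00617 / 100 m/s = 6.17e-05 m/s
Using q = k * H * Nf / Nd
Nf / Nd = 6 / 12 = 0.5
q = 6.17e-05 * 14.2 * 0.5
q = 0.0004381 m^3/s per m


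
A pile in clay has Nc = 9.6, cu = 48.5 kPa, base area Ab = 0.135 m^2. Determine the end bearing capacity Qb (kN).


Result: 62.86 kN

Derivation:
Using Qb = Nc * cu * Ab
Qb = 9.6 * 48.5 * 0.135
Qb = 62.86 kN


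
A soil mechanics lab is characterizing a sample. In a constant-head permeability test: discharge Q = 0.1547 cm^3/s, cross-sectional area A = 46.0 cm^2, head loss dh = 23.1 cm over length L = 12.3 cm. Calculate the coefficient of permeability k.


Compute hydraulic gradient:
i = dh / L = 23.1 / 12.3 = 1.87805
Then apply Darcy's law:
k = Q / (A * i)
k = 0.1547 / (46.0 * 1.87805)
k = 0.1547 / 86.3902
k = 0.001791 cm/s


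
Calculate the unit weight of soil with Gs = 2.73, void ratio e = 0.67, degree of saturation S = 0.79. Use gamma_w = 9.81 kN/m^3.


Using gamma = gamma_w * (Gs + S*e) / (1 + e)
Numerator: Gs + S*e = 2.73 + 0.79*0.67 = 3.2593
Denominator: 1 + e = 1 + 0.67 = 1.67
gamma = 9.81 * 3.2593 / 1.67
gamma = 19.146 kN/m^3


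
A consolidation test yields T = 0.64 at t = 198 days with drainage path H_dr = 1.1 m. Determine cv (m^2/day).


Result: 0.00391 m^2/day

Derivation:
Using cv = T * H_dr^2 / t
H_dr^2 = 1.1^2 = 1.21
cv = 0.64 * 1.21 / 198
cv = 0.00391 m^2/day


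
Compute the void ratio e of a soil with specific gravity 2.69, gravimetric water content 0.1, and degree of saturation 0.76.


Using the relation e = Gs * w / S
e = 2.69 * 0.1 / 0.76
e = 0.3539


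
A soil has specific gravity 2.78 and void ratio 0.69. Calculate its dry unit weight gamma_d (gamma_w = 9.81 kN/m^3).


Using gamma_d = Gs * gamma_w / (1 + e)
gamma_d = 2.78 * 9.81 / (1 + 0.69)
gamma_d = 2.78 * 9.81 / 1.69
gamma_d = 16.137 kN/m^3


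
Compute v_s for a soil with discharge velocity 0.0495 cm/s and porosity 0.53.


Using v_s = v_d / n
v_s = 0.0495 / 0.53
v_s = 0.0934 cm/s


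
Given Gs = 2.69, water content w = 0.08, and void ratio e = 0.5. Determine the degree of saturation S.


Using S = Gs * w / e
S = 2.69 * 0.08 / 0.5
S = 0.4304


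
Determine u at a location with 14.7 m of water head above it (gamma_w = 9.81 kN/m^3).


Using u = gamma_w * h_w
u = 9.81 * 14.7
u = 144.21 kPa


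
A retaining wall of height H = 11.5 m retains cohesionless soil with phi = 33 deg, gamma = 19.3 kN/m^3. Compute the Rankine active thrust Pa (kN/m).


Result: 376.23 kN/m

Derivation:
Compute active earth pressure coefficient:
Ka = tan^2(45 - phi/2) = tan^2(28.5) = 0.294801
Compute active force:
Pa = 0.5 * Ka * gamma * H^2
Pa = 0.5 * 0.294801 * 19.3 * 11.5^2
Pa = 376.23 kN/m


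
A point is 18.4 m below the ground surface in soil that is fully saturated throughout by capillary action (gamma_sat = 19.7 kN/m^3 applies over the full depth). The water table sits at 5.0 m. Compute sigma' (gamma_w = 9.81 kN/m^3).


Total stress = gamma_sat * depth
sigma = 19.7 * 18.4 = 362.48 kPa
Pore water pressure u = gamma_w * (depth - d_wt)
u = 9.81 * (18.4 - 5.0) = 131.454 kPa
Effective stress = sigma - u
sigma' = 362.48 - 131.454 = 231.03 kPa


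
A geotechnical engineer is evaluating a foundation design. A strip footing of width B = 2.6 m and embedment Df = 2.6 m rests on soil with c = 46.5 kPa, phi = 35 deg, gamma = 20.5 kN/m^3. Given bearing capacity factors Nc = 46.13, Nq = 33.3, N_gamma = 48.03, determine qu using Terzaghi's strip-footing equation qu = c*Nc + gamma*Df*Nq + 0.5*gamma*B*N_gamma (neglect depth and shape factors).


Compute qu = c*Nc + gamma*Df*Nq + 0.5*gamma*B*N_gamma
Term 1: 46.5 * 46.13 = 2145.045
Term 2: 20.5 * 2.6 * 33.3 = 1774.89
Term 3: 0.5 * 20.5 * 2.6 * 48.03 = 1279.9995
qu = 2145.045 + 1774.89 + 1279.9995
qu = 5199.93 kPa


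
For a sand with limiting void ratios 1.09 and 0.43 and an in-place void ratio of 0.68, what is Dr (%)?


Using Dr = (e_max - e) / (e_max - e_min) * 100
e_max - e = 1.09 - 0.68 = 0.41
e_max - e_min = 1.09 - 0.43 = 0.66
Dr = 0.41 / 0.66 * 100
Dr = 62.12 %


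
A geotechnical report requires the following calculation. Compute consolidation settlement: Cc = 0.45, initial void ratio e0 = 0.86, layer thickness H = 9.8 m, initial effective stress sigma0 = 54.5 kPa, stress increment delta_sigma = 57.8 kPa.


Using Sc = Cc * H / (1 + e0) * log10((sigma0 + delta_sigma) / sigma0)
Stress ratio = (54.5 + 57.8) / 54.5 = 2.06055
log10(2.06055) = 0.313983
Cc * H / (1 + e0) = 0.45 * 9.8 / (1 + 0.86) = 2.37097
Sc = 2.37097 * 0.313983
Sc = 0.7444 m


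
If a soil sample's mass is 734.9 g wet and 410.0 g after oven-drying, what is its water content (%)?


Using w = (m_wet - m_dry) / m_dry * 100
m_wet - m_dry = 734.9 - 410.0 = 324.9 g
w = 324.9 / 410.0 * 100
w = 79.24 %


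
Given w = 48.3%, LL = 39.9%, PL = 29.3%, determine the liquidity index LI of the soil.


Result: 1.792

Derivation:
First compute the plasticity index:
PI = LL - PL = 39.9 - 29.3 = 10.6
Then compute the liquidity index:
LI = (w - PL) / PI
LI = (48.3 - 29.3) / 10.6
LI = 1.792


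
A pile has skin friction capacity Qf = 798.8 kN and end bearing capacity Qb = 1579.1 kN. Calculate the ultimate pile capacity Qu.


Using Qu = Qf + Qb
Qu = 798.8 + 1579.1
Qu = 2377.9 kN


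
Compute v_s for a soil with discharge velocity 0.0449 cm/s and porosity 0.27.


Result: 0.1663 cm/s

Derivation:
Using v_s = v_d / n
v_s = 0.0449 / 0.27
v_s = 0.1663 cm/s


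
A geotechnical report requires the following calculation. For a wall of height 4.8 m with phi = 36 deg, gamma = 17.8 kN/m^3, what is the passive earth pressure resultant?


Result: 789.84 kN/m

Derivation:
Compute passive earth pressure coefficient:
Kp = tan^2(45 + phi/2) = tan^2(63.0) = 3.85184
Compute passive force:
Pp = 0.5 * Kp * gamma * H^2
Pp = 0.5 * 3.85184 * 17.8 * 4.8^2
Pp = 789.84 kN/m


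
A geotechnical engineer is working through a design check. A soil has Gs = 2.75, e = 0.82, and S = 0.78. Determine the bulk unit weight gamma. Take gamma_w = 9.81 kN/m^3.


Result: 18.27 kN/m^3

Derivation:
Using gamma = gamma_w * (Gs + S*e) / (1 + e)
Numerator: Gs + S*e = 2.75 + 0.78*0.82 = 3.3896
Denominator: 1 + e = 1 + 0.82 = 1.82
gamma = 9.81 * 3.3896 / 1.82
gamma = 18.27 kN/m^3


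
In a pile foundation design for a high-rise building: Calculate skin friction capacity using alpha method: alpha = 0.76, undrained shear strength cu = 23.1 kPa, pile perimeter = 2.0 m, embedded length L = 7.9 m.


Using Qs = alpha * cu * perimeter * L
Qs = 0.76 * 23.1 * 2.0 * 7.9
Qs = 277.38 kN


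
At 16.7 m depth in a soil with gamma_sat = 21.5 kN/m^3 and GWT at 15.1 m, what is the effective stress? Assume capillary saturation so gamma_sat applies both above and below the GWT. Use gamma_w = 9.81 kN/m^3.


Total stress = gamma_sat * depth
sigma = 21.5 * 16.7 = 359.05 kPa
Pore water pressure u = gamma_w * (depth - d_wt)
u = 9.81 * (16.7 - 15.1) = 15.696 kPa
Effective stress = sigma - u
sigma' = 359.05 - 15.696 = 343.35 kPa


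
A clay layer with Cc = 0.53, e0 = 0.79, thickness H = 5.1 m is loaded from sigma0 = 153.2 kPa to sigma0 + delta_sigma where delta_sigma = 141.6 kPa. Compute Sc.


Using Sc = Cc * H / (1 + e0) * log10((sigma0 + delta_sigma) / sigma0)
Stress ratio = (153.2 + 141.6) / 153.2 = 1.92428
log10(1.92428) = 0.284269
Cc * H / (1 + e0) = 0.53 * 5.1 / (1 + 0.79) = 1.51006
Sc = 1.51006 * 0.284269
Sc = 0.4293 m


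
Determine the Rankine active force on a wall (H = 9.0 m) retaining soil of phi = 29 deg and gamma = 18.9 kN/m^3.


Result: 265.59 kN/m

Derivation:
Compute active earth pressure coefficient:
Ka = tan^2(45 - phi/2) = tan^2(30.5) = 0.346974
Compute active force:
Pa = 0.5 * Ka * gamma * H^2
Pa = 0.5 * 0.346974 * 18.9 * 9.0^2
Pa = 265.59 kN/m


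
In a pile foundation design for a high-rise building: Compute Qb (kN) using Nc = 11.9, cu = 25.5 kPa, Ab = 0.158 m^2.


Using Qb = Nc * cu * Ab
Qb = 11.9 * 25.5 * 0.158
Qb = 47.95 kN


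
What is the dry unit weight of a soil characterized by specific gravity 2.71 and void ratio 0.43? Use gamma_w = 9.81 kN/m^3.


Using gamma_d = Gs * gamma_w / (1 + e)
gamma_d = 2.71 * 9.81 / (1 + 0.43)
gamma_d = 2.71 * 9.81 / 1.43
gamma_d = 18.591 kN/m^3


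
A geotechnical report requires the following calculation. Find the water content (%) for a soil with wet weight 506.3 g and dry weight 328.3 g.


Using w = (m_wet - m_dry) / m_dry * 100
m_wet - m_dry = 506.3 - 328.3 = 178.0 g
w = 178.0 / 328.3 * 100
w = 54.22 %


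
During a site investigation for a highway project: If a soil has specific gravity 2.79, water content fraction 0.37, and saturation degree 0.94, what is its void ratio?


Result: 1.0982

Derivation:
Using the relation e = Gs * w / S
e = 2.79 * 0.37 / 0.94
e = 1.0982


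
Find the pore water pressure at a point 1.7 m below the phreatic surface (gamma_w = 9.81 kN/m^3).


Using u = gamma_w * h_w
u = 9.81 * 1.7
u = 16.68 kPa


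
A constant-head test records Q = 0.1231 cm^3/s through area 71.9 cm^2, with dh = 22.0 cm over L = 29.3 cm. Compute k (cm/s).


Result: 0.00228 cm/s

Derivation:
Compute hydraulic gradient:
i = dh / L = 22.0 / 29.3 = 0.750853
Then apply Darcy's law:
k = Q / (A * i)
k = 0.1231 / (71.9 * 0.750853)
k = 0.1231 / 53.9863
k = 0.00228 cm/s


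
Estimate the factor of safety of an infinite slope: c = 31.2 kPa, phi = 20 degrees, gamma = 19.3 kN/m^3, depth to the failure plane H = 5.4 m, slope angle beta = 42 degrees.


Using Fs = c / (gamma*H*sin(beta)*cos(beta)) + tan(phi)/tan(beta)
Cohesion contribution = 31.2 / (19.3*5.4*sin(42)*cos(42))
Cohesion contribution = 0.602031
Friction contribution = tan(20)/tan(42) = 0.40423
Fs = 0.602031 + 0.40423
Fs = 1.006


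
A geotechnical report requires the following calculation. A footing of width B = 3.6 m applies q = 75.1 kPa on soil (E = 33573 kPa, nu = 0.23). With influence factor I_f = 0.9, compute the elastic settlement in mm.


Result: 6.864 mm

Derivation:
Using Se = q * B * (1 - nu^2) * I_f / E
1 - nu^2 = 1 - 0.23^2 = 0.9471
Se = 75.1 * 3.6 * 0.9471 * 0.9 / 33573
Se = 0.006864 m
Convert to mm: Se = 0.006864 * 1000 = 6.864 mm


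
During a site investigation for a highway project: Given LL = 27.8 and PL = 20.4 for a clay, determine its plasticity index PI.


Using PI = LL - PL
PI = 27.8 - 20.4
PI = 7.4


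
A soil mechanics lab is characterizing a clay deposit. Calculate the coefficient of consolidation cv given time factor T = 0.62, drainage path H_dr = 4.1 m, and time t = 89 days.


Using cv = T * H_dr^2 / t
H_dr^2 = 4.1^2 = 16.81
cv = 0.62 * 16.81 / 89
cv = 0.1171 m^2/day


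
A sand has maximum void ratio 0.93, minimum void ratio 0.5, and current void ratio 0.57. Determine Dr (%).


Result: 83.72 %

Derivation:
Using Dr = (e_max - e) / (e_max - e_min) * 100
e_max - e = 0.93 - 0.57 = 0.36
e_max - e_min = 0.93 - 0.5 = 0.43
Dr = 0.36 / 0.43 * 100
Dr = 83.72 %


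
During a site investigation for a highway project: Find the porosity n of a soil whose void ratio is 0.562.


Using the relation n = e / (1 + e)
n = 0.562 / (1 + 0.562)
n = 0.562 / 1.562
n = 0.3598


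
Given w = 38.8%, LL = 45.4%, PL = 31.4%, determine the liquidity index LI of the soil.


Result: 0.529

Derivation:
First compute the plasticity index:
PI = LL - PL = 45.4 - 31.4 = 14.0
Then compute the liquidity index:
LI = (w - PL) / PI
LI = (38.8 - 31.4) / 14.0
LI = 0.529


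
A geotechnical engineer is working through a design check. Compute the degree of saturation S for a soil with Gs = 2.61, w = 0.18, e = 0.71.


Using S = Gs * w / e
S = 2.61 * 0.18 / 0.71
S = 0.6617


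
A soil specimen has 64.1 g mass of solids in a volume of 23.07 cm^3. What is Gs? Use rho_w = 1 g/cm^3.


Result: 2.779

Derivation:
Using Gs = m_s / (V_s * rho_w)
Since rho_w = 1 g/cm^3:
Gs = 64.1 / 23.07
Gs = 2.779


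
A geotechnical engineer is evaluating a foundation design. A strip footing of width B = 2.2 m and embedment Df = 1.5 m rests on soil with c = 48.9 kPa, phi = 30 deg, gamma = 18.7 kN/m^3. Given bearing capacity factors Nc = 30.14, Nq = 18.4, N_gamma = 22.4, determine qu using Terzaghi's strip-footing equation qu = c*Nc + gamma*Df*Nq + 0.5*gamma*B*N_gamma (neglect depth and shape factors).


Compute qu = c*Nc + gamma*Df*Nq + 0.5*gamma*B*N_gamma
Term 1: 48.9 * 30.14 = 1473.846
Term 2: 18.7 * 1.5 * 18.4 = 516.12
Term 3: 0.5 * 18.7 * 2.2 * 22.4 = 460.768
qu = 1473.846 + 516.12 + 460.768
qu = 2450.73 kPa


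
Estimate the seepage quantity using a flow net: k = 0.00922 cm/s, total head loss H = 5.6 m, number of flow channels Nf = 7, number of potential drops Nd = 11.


Result: 0.0003286 m^3/s per m

Derivation:
Convert k to m/s for unit consistency with H:
k = 0.00922 cm/s = 0.00922 / 100 m/s = 9.22e-05 m/s
Using q = k * H * Nf / Nd
Nf / Nd = 7 / 11 = 0.6364
q = 9.22e-05 * 5.6 * 0.6364
q = 0.0003286 m^3/s per m


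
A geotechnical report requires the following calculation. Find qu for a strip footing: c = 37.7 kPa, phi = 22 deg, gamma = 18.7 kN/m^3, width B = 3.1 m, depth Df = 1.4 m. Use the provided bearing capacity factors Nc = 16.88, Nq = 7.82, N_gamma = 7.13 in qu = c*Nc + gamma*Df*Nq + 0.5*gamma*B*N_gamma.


Result: 1047.77 kPa

Derivation:
Compute qu = c*Nc + gamma*Df*Nq + 0.5*gamma*B*N_gamma
Term 1: 37.7 * 16.88 = 636.376
Term 2: 18.7 * 1.4 * 7.82 = 204.7276
Term 3: 0.5 * 18.7 * 3.1 * 7.13 = 206.66305
qu = 636.376 + 204.7276 + 206.66305
qu = 1047.77 kPa


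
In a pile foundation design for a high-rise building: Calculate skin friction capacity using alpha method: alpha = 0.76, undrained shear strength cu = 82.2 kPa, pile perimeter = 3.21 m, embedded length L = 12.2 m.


Using Qs = alpha * cu * perimeter * L
Qs = 0.76 * 82.2 * 3.21 * 12.2
Qs = 2446.53 kN


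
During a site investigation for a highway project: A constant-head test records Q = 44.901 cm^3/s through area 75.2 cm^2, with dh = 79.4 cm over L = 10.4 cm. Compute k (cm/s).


Compute hydraulic gradient:
i = dh / L = 79.4 / 10.4 = 7.63462
Then apply Darcy's law:
k = Q / (A * i)
k = 44.901 / (75.2 * 7.63462)
k = 44.901 / 574.123
k = 0.078208 cm/s


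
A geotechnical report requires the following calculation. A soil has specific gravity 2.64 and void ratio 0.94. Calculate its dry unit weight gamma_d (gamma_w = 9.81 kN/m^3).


Using gamma_d = Gs * gamma_w / (1 + e)
gamma_d = 2.64 * 9.81 / (1 + 0.94)
gamma_d = 2.64 * 9.81 / 1.94
gamma_d = 13.35 kN/m^3


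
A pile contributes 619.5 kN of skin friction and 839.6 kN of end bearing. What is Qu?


Using Qu = Qf + Qb
Qu = 619.5 + 839.6
Qu = 1459.1 kN


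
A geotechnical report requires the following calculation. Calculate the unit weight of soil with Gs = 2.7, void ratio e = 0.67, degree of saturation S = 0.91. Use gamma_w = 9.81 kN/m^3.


Using gamma = gamma_w * (Gs + S*e) / (1 + e)
Numerator: Gs + S*e = 2.7 + 0.91*0.67 = 3.3097
Denominator: 1 + e = 1 + 0.67 = 1.67
gamma = 9.81 * 3.3097 / 1.67
gamma = 19.442 kN/m^3


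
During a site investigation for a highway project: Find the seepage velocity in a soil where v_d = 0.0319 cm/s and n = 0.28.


Using v_s = v_d / n
v_s = 0.0319 / 0.28
v_s = 0.11393 cm/s


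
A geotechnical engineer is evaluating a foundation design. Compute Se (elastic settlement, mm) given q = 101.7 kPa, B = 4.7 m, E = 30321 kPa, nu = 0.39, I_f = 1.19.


Result: 15.906 mm

Derivation:
Using Se = q * B * (1 - nu^2) * I_f / E
1 - nu^2 = 1 - 0.39^2 = 0.8479
Se = 101.7 * 4.7 * 0.8479 * 1.19 / 30321
Se = 0.015906 m
Convert to mm: Se = 0.015906 * 1000 = 15.906 mm


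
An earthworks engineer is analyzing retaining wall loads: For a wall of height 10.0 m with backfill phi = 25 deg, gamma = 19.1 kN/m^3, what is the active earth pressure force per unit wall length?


Compute active earth pressure coefficient:
Ka = tan^2(45 - phi/2) = tan^2(32.5) = 0.405859
Compute active force:
Pa = 0.5 * Ka * gamma * H^2
Pa = 0.5 * 0.405859 * 19.1 * 10.0^2
Pa = 387.59 kN/m


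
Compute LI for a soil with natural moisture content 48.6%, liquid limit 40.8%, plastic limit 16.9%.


First compute the plasticity index:
PI = LL - PL = 40.8 - 16.9 = 23.9
Then compute the liquidity index:
LI = (w - PL) / PI
LI = (48.6 - 16.9) / 23.9
LI = 1.326


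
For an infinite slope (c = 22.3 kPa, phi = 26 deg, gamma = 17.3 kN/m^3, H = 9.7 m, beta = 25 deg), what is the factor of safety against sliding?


Using Fs = c / (gamma*H*sin(beta)*cos(beta)) + tan(phi)/tan(beta)
Cohesion contribution = 22.3 / (17.3*9.7*sin(25)*cos(25))
Cohesion contribution = 0.346947
Friction contribution = tan(26)/tan(25) = 1.04595
Fs = 0.346947 + 1.04595
Fs = 1.393


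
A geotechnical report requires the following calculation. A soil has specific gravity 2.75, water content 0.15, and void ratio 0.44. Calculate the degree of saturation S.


Result: 0.9375

Derivation:
Using S = Gs * w / e
S = 2.75 * 0.15 / 0.44
S = 0.9375


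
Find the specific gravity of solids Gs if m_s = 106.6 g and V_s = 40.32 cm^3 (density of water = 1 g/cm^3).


Using Gs = m_s / (V_s * rho_w)
Since rho_w = 1 g/cm^3:
Gs = 106.6 / 40.32
Gs = 2.644


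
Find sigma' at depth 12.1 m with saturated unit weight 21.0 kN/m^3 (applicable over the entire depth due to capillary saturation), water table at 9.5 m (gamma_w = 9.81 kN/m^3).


Total stress = gamma_sat * depth
sigma = 21.0 * 12.1 = 254.1 kPa
Pore water pressure u = gamma_w * (depth - d_wt)
u = 9.81 * (12.1 - 9.5) = 25.506 kPa
Effective stress = sigma - u
sigma' = 254.1 - 25.506 = 228.59 kPa


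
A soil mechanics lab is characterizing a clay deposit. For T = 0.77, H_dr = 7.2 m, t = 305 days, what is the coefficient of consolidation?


Using cv = T * H_dr^2 / t
H_dr^2 = 7.2^2 = 51.84
cv = 0.77 * 51.84 / 305
cv = 0.13087 m^2/day


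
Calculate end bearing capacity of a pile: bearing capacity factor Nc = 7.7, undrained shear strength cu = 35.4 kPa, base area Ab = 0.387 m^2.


Result: 105.49 kN

Derivation:
Using Qb = Nc * cu * Ab
Qb = 7.7 * 35.4 * 0.387
Qb = 105.49 kN


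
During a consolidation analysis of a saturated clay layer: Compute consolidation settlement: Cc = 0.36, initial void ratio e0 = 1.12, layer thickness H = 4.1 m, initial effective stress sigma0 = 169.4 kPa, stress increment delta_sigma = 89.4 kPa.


Result: 0.1281 m

Derivation:
Using Sc = Cc * H / (1 + e0) * log10((sigma0 + delta_sigma) / sigma0)
Stress ratio = (169.4 + 89.4) / 169.4 = 1.52774
log10(1.52774) = 0.184051
Cc * H / (1 + e0) = 0.36 * 4.1 / (1 + 1.12) = 0.696226
Sc = 0.696226 * 0.184051
Sc = 0.1281 m


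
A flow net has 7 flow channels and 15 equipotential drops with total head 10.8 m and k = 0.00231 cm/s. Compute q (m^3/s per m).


Convert k to m/s for unit consistency with H:
k = 0.00231 cm/s = 0.00231 / 100 m/s = 2.31e-05 m/s
Using q = k * H * Nf / Nd
Nf / Nd = 7 / 15 = 0.4667
q = 2.31e-05 * 10.8 * 0.4667
q = 0.0001164 m^3/s per m


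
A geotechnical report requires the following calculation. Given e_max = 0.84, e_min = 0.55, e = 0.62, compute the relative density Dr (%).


Using Dr = (e_max - e) / (e_max - e_min) * 100
e_max - e = 0.84 - 0.62 = 0.22
e_max - e_min = 0.84 - 0.55 = 0.29
Dr = 0.22 / 0.29 * 100
Dr = 75.86 %


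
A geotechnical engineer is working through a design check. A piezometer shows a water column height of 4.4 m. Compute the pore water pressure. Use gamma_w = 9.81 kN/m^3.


Using u = gamma_w * h_w
u = 9.81 * 4.4
u = 43.16 kPa


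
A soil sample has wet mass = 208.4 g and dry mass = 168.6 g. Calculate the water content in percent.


Using w = (m_wet - m_dry) / m_dry * 100
m_wet - m_dry = 208.4 - 168.6 = 39.8 g
w = 39.8 / 168.6 * 100
w = 23.61 %


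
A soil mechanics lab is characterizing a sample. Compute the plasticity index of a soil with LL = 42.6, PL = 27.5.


Using PI = LL - PL
PI = 42.6 - 27.5
PI = 15.1


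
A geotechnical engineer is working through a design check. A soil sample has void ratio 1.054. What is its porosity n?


Using the relation n = e / (1 + e)
n = 1.054 / (1 + 1.054)
n = 1.054 / 2.054
n = 0.5131


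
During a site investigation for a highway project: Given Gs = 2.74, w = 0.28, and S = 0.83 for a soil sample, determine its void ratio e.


Using the relation e = Gs * w / S
e = 2.74 * 0.28 / 0.83
e = 0.9243


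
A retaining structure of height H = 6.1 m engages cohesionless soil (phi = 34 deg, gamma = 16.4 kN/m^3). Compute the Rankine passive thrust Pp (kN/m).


Result: 1079.26 kN/m

Derivation:
Compute passive earth pressure coefficient:
Kp = tan^2(45 + phi/2) = tan^2(62.0) = 3.537132
Compute passive force:
Pp = 0.5 * Kp * gamma * H^2
Pp = 0.5 * 3.537132 * 16.4 * 6.1^2
Pp = 1079.26 kN/m


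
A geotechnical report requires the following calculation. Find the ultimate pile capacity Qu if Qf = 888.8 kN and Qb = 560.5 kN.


Result: 1449.3 kN

Derivation:
Using Qu = Qf + Qb
Qu = 888.8 + 560.5
Qu = 1449.3 kN


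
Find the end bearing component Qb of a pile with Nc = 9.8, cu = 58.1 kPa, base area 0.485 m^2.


Using Qb = Nc * cu * Ab
Qb = 9.8 * 58.1 * 0.485
Qb = 276.15 kN


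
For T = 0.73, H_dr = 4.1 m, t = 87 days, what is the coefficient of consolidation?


Using cv = T * H_dr^2 / t
H_dr^2 = 4.1^2 = 16.81
cv = 0.73 * 16.81 / 87
cv = 0.14105 m^2/day


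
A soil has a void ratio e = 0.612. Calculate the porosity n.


Using the relation n = e / (1 + e)
n = 0.612 / (1 + 0.612)
n = 0.612 / 1.612
n = 0.3797


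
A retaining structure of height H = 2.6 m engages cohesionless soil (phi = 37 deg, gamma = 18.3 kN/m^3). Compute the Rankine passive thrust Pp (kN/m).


Result: 248.83 kN/m

Derivation:
Compute passive earth pressure coefficient:
Kp = tan^2(45 + phi/2) = tan^2(63.5) = 4.022791
Compute passive force:
Pp = 0.5 * Kp * gamma * H^2
Pp = 0.5 * 4.022791 * 18.3 * 2.6^2
Pp = 248.83 kN/m


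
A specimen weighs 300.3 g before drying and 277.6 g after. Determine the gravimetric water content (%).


Using w = (m_wet - m_dry) / m_dry * 100
m_wet - m_dry = 300.3 - 277.6 = 22.7 g
w = 22.7 / 277.6 * 100
w = 8.18 %


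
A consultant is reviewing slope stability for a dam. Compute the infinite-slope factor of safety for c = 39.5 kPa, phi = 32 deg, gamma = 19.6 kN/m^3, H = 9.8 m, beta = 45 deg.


Result: 1.036

Derivation:
Using Fs = c / (gamma*H*sin(beta)*cos(beta)) + tan(phi)/tan(beta)
Cohesion contribution = 39.5 / (19.6*9.8*sin(45)*cos(45))
Cohesion contribution = 0.411287
Friction contribution = tan(32)/tan(45) = 0.624869
Fs = 0.411287 + 0.624869
Fs = 1.036


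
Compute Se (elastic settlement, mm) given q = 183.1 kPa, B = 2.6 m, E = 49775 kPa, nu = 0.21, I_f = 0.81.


Using Se = q * B * (1 - nu^2) * I_f / E
1 - nu^2 = 1 - 0.21^2 = 0.9559
Se = 183.1 * 2.6 * 0.9559 * 0.81 / 49775
Se = 0.007405 m
Convert to mm: Se = 0.007405 * 1000 = 7.405 mm


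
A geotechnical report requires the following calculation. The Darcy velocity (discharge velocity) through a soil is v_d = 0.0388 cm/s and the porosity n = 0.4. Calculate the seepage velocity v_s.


Result: 0.097 cm/s

Derivation:
Using v_s = v_d / n
v_s = 0.0388 / 0.4
v_s = 0.097 cm/s


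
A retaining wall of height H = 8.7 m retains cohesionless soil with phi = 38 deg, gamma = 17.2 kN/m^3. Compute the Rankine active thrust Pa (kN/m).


Compute active earth pressure coefficient:
Ka = tan^2(45 - phi/2) = tan^2(26.0) = 0.237883
Compute active force:
Pa = 0.5 * Ka * gamma * H^2
Pa = 0.5 * 0.237883 * 17.2 * 8.7^2
Pa = 154.85 kN/m


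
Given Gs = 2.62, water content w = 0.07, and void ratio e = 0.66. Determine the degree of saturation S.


Using S = Gs * w / e
S = 2.62 * 0.07 / 0.66
S = 0.2779


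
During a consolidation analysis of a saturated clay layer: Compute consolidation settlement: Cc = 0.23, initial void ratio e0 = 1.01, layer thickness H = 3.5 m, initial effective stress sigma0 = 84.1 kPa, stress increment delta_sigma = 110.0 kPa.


Using Sc = Cc * H / (1 + e0) * log10((sigma0 + delta_sigma) / sigma0)
Stress ratio = (84.1 + 110.0) / 84.1 = 2.30797
log10(2.30797) = 0.36323
Cc * H / (1 + e0) = 0.23 * 3.5 / (1 + 1.01) = 0.400498
Sc = 0.400498 * 0.36323
Sc = 0.1455 m


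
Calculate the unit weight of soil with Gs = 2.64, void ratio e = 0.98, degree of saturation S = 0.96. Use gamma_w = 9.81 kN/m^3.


Using gamma = gamma_w * (Gs + S*e) / (1 + e)
Numerator: Gs + S*e = 2.64 + 0.96*0.98 = 3.5808
Denominator: 1 + e = 1 + 0.98 = 1.98
gamma = 9.81 * 3.5808 / 1.98
gamma = 17.741 kN/m^3


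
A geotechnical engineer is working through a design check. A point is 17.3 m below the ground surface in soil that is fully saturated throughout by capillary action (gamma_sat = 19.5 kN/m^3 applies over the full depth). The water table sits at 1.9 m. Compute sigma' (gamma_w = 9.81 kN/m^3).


Total stress = gamma_sat * depth
sigma = 19.5 * 17.3 = 337.35 kPa
Pore water pressure u = gamma_w * (depth - d_wt)
u = 9.81 * (17.3 - 1.9) = 151.074 kPa
Effective stress = sigma - u
sigma' = 337.35 - 151.074 = 186.28 kPa


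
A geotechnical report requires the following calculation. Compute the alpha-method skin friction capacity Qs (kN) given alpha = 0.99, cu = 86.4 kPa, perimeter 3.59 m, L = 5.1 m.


Using Qs = alpha * cu * perimeter * L
Qs = 0.99 * 86.4 * 3.59 * 5.1
Qs = 1566.08 kN


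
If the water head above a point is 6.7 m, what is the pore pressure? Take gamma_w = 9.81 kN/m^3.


Result: 65.73 kPa

Derivation:
Using u = gamma_w * h_w
u = 9.81 * 6.7
u = 65.73 kPa


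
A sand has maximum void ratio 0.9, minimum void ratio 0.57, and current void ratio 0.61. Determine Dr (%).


Using Dr = (e_max - e) / (e_max - e_min) * 100
e_max - e = 0.9 - 0.61 = 0.29
e_max - e_min = 0.9 - 0.57 = 0.33
Dr = 0.29 / 0.33 * 100
Dr = 87.88 %


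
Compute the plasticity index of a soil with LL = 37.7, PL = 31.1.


Using PI = LL - PL
PI = 37.7 - 31.1
PI = 6.6


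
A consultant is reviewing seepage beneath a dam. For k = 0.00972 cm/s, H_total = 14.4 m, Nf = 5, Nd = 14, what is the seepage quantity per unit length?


Convert k to m/s for unit consistency with H:
k = 0.00972 cm/s = 0.00972 / 100 m/s = 9.72e-05 m/s
Using q = k * H * Nf / Nd
Nf / Nd = 5 / 14 = 0.3571
q = 9.72e-05 * 14.4 * 0.3571
q = 0.0004999 m^3/s per m


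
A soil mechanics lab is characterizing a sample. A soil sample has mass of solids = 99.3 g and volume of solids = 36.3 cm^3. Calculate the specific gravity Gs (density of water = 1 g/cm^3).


Using Gs = m_s / (V_s * rho_w)
Since rho_w = 1 g/cm^3:
Gs = 99.3 / 36.3
Gs = 2.736


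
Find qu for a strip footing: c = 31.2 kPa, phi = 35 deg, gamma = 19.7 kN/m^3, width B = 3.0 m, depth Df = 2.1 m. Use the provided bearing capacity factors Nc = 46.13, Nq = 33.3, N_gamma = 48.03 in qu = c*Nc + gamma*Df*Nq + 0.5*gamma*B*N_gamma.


Compute qu = c*Nc + gamma*Df*Nq + 0.5*gamma*B*N_gamma
Term 1: 31.2 * 46.13 = 1439.256
Term 2: 19.7 * 2.1 * 33.3 = 1377.621
Term 3: 0.5 * 19.7 * 3.0 * 48.03 = 1419.2865
qu = 1439.256 + 1377.621 + 1419.2865
qu = 4236.16 kPa


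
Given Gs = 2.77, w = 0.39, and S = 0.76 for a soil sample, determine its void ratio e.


Using the relation e = Gs * w / S
e = 2.77 * 0.39 / 0.76
e = 1.4214


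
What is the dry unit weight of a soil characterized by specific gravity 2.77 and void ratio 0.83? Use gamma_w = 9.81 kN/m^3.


Result: 14.849 kN/m^3

Derivation:
Using gamma_d = Gs * gamma_w / (1 + e)
gamma_d = 2.77 * 9.81 / (1 + 0.83)
gamma_d = 2.77 * 9.81 / 1.83
gamma_d = 14.849 kN/m^3


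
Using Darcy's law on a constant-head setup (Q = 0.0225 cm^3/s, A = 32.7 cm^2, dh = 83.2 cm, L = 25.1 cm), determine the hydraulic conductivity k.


Compute hydraulic gradient:
i = dh / L = 83.2 / 25.1 = 3.31474
Then apply Darcy's law:
k = Q / (A * i)
k = 0.0225 / (32.7 * 3.31474)
k = 0.0225 / 108.392
k = 0.000208 cm/s


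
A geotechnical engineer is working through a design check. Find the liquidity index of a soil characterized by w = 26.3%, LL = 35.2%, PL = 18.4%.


Result: 0.47

Derivation:
First compute the plasticity index:
PI = LL - PL = 35.2 - 18.4 = 16.8
Then compute the liquidity index:
LI = (w - PL) / PI
LI = (26.3 - 18.4) / 16.8
LI = 0.47


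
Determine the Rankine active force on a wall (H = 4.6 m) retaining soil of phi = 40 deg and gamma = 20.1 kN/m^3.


Result: 46.24 kN/m

Derivation:
Compute active earth pressure coefficient:
Ka = tan^2(45 - phi/2) = tan^2(25.0) = 0.217443
Compute active force:
Pa = 0.5 * Ka * gamma * H^2
Pa = 0.5 * 0.217443 * 20.1 * 4.6^2
Pa = 46.24 kN/m


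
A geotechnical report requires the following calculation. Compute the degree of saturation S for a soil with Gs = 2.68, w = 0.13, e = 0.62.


Using S = Gs * w / e
S = 2.68 * 0.13 / 0.62
S = 0.5619


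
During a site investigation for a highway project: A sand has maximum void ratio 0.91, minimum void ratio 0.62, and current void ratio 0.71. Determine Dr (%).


Result: 68.97 %

Derivation:
Using Dr = (e_max - e) / (e_max - e_min) * 100
e_max - e = 0.91 - 0.71 = 0.2
e_max - e_min = 0.91 - 0.62 = 0.29
Dr = 0.2 / 0.29 * 100
Dr = 68.97 %


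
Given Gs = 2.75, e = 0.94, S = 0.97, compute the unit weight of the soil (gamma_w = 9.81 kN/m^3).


Using gamma = gamma_w * (Gs + S*e) / (1 + e)
Numerator: Gs + S*e = 2.75 + 0.97*0.94 = 3.6618
Denominator: 1 + e = 1 + 0.94 = 1.94
gamma = 9.81 * 3.6618 / 1.94
gamma = 18.517 kN/m^3


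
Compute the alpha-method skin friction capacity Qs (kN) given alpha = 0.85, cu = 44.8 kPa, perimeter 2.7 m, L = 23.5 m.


Result: 2416.18 kN

Derivation:
Using Qs = alpha * cu * perimeter * L
Qs = 0.85 * 44.8 * 2.7 * 23.5
Qs = 2416.18 kN


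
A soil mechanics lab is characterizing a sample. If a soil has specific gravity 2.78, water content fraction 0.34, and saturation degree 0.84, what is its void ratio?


Result: 1.1252

Derivation:
Using the relation e = Gs * w / S
e = 2.78 * 0.34 / 0.84
e = 1.1252


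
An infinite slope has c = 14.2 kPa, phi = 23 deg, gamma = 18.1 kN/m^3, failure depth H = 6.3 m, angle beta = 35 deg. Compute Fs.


Using Fs = c / (gamma*H*sin(beta)*cos(beta)) + tan(phi)/tan(beta)
Cohesion contribution = 14.2 / (18.1*6.3*sin(35)*cos(35))
Cohesion contribution = 0.265041
Friction contribution = tan(23)/tan(35) = 0.606213
Fs = 0.265041 + 0.606213
Fs = 0.871


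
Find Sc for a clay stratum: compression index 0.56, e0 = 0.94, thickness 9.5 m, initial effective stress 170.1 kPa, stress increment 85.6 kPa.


Using Sc = Cc * H / (1 + e0) * log10((sigma0 + delta_sigma) / sigma0)
Stress ratio = (170.1 + 85.6) / 170.1 = 1.50323
log10(1.50323) = 0.177026
Cc * H / (1 + e0) = 0.56 * 9.5 / (1 + 0.94) = 2.74227
Sc = 2.74227 * 0.177026
Sc = 0.4855 m


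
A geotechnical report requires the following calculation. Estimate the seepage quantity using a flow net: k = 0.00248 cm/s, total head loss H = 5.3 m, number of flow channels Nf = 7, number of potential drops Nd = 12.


Result: 7.667e-05 m^3/s per m

Derivation:
Convert k to m/s for unit consistency with H:
k = 0.00248 cm/s = 0.00248 / 100 m/s = 2.48e-05 m/s
Using q = k * H * Nf / Nd
Nf / Nd = 7 / 12 = 0.5833
q = 2.48e-05 * 5.3 * 0.5833
q = 7.667e-05 m^3/s per m


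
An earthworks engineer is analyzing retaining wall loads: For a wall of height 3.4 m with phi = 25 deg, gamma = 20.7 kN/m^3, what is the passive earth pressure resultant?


Compute passive earth pressure coefficient:
Kp = tan^2(45 + phi/2) = tan^2(57.5) = 2.463913
Compute passive force:
Pp = 0.5 * Kp * gamma * H^2
Pp = 0.5 * 2.463913 * 20.7 * 3.4^2
Pp = 294.8 kN/m


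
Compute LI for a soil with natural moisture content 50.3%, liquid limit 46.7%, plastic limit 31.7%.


Result: 1.24

Derivation:
First compute the plasticity index:
PI = LL - PL = 46.7 - 31.7 = 15.0
Then compute the liquidity index:
LI = (w - PL) / PI
LI = (50.3 - 31.7) / 15.0
LI = 1.24


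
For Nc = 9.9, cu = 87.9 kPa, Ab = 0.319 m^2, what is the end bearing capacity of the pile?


Result: 277.6 kN

Derivation:
Using Qb = Nc * cu * Ab
Qb = 9.9 * 87.9 * 0.319
Qb = 277.6 kN


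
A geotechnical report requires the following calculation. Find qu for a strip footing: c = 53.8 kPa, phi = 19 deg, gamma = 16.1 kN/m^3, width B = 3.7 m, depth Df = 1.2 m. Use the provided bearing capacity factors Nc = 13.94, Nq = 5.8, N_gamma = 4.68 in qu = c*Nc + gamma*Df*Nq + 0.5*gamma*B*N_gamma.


Compute qu = c*Nc + gamma*Df*Nq + 0.5*gamma*B*N_gamma
Term 1: 53.8 * 13.94 = 749.972
Term 2: 16.1 * 1.2 * 5.8 = 112.056
Term 3: 0.5 * 16.1 * 3.7 * 4.68 = 139.3938
qu = 749.972 + 112.056 + 139.3938
qu = 1001.42 kPa
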